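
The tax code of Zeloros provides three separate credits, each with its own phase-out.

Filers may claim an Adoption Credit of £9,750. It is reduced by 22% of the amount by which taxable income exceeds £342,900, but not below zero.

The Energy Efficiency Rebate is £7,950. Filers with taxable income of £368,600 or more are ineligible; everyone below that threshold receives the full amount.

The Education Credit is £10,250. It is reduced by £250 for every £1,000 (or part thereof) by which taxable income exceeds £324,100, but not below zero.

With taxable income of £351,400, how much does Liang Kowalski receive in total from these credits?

£19,080

Adoption Credit: 22% of the £8,500 excess over £342,900 is £1,870; credit = £9,750 − £1,870 = £7,880.
Energy Efficiency Rebate: £351,400 is below the £368,600 cutoff, so the full £7,950 applies.
Education Credit: income exceeds £324,100 by £27,300, which is 28 full-or-partial £1,000 increments; reduction = 28 × £250 = £7,000, leaving £3,250.
Total: £7,880 + £7,950 + £3,250 = £19,080.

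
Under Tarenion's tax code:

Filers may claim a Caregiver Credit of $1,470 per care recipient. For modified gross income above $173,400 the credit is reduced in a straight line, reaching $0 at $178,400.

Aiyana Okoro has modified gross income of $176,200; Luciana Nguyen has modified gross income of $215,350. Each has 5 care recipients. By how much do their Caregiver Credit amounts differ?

Aiyana ($176,200): Caregiver Credit: base = 5 × $1,470 = $7,350. $176,200 is $2,800 into a $5,000 phase-out range, leaving 2,200/5,000 of the credit: $7,350 × 2,200/5,000 = $3,234.
Luciana ($215,350): Caregiver Credit: base = 5 × $1,470 = $7,350. $215,350 is at or above $178,400, so the credit is $0.
Difference: |$3,234 − $0| = $3,234.

$3,234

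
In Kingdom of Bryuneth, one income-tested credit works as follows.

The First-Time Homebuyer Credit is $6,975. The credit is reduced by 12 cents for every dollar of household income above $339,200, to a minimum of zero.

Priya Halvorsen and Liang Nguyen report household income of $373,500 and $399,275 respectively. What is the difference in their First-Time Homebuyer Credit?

Priya ($373,500): First-Time Homebuyer Credit: 12% of the $34,300 excess over $339,200 is $4,116; credit = $6,975 − $4,116 = $2,859.
Liang ($399,275): First-Time Homebuyer Credit: 12% of the $60,075 excess over $339,200 is $7,209 ≥ base, so the credit is $0.
Difference: |$2,859 − $0| = $2,859.

$2,859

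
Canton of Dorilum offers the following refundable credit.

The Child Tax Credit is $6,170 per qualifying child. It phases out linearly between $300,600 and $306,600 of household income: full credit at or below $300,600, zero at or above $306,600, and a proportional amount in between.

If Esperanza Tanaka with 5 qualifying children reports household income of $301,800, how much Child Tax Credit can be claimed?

Child Tax Credit: base = 5 × $6,170 = $30,850. $301,800 is $1,200 into a $6,000 phase-out range, leaving 4,800/6,000 of the credit: $30,850 × 4,800/6,000 = $24,680.

$24,680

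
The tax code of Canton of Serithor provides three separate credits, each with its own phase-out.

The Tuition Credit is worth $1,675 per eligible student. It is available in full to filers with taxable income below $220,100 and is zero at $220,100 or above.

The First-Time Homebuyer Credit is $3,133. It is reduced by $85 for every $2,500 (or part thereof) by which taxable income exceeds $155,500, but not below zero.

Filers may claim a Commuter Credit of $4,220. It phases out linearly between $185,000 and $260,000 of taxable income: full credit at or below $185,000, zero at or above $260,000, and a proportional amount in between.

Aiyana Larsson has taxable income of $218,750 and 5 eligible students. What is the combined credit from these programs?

$11,619

Tuition Credit: base = 5 × $1,675 = $8,375. $218,750 is below the $220,100 cutoff, so the full $8,375 applies.
First-Time Homebuyer Credit: income exceeds $155,500 by $63,250, which is 26 full-or-partial $2,500 increments; reduction = 26 × $85 = $2,210, leaving $923.
Commuter Credit: $218,750 is $33,750 into a $75,000 phase-out range, leaving 41,250/75,000 of the credit: $4,220 × 41,250/75,000 = $2,321.
Total: $8,375 + $923 + $2,321 = $11,619.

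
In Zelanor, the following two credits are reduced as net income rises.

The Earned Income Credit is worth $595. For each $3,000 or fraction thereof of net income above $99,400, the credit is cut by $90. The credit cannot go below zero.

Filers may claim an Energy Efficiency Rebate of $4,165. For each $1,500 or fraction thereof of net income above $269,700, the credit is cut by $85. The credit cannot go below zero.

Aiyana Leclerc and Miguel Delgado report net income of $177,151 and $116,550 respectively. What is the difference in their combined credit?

$55

Aiyana ($177,151): Earned Income Credit: income exceeds $99,400 by $77,751 → 26 increments × $90 = $2,340 ≥ base, so the credit is $0. Energy Efficiency Rebate: $177,151 is at or below the $269,700 threshold, so the full $4,165 applies. total $0 + $4,165 = $4,165
Miguel ($116,550): Earned Income Credit: income exceeds $99,400 by $17,150, which is 6 full-or-partial $3,000 increments; reduction = 6 × $90 = $540, leaving $55. Energy Efficiency Rebate: $116,550 is at or below the $269,700 threshold, so the full $4,165 applies. total $55 + $4,165 = $4,220
Difference: |$4,165 − $4,220| = $55.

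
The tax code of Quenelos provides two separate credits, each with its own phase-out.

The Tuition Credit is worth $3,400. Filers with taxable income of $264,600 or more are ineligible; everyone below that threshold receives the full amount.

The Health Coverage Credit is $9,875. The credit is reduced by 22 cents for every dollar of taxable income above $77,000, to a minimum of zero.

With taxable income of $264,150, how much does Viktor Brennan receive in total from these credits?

Tuition Credit: $264,150 is below the $264,600 cutoff, so the full $3,400 applies.
Health Coverage Credit: 22% of the $187,150 excess over $77,000 is $41,173 ≥ base, so the credit is $0.
Total: $3,400 + $0 = $3,400.

$3,400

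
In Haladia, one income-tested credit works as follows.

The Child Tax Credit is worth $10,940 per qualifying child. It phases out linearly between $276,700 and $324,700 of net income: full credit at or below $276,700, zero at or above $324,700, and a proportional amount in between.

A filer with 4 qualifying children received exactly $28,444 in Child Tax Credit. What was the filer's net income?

$293,500

Full credit = 4 × $10,940 = $43,760.
$28,444 is 28,444/43,760 of the full $43,760, so 15,316/43,760 of the $48,000 range has been used: income = $276,700 + $48,000 × 15,316/43,760 = $293,500.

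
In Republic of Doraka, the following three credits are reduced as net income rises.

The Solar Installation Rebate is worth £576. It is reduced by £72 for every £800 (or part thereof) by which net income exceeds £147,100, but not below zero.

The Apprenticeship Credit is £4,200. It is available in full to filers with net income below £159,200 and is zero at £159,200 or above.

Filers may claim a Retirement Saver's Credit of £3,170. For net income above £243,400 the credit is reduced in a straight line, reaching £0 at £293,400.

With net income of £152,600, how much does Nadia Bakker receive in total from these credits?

£7,442

Solar Installation Rebate: income exceeds £147,100 by £5,500, which is 7 full-or-partial £800 increments; reduction = 7 × £72 = £504, leaving £72.
Apprenticeship Credit: £152,600 is below the £159,200 cutoff, so the full £4,200 applies.
Retirement Saver's Credit: £152,600 is at or below the £243,400 threshold, so the full £3,170 applies.
Total: £72 + £4,200 + £3,170 = £7,442.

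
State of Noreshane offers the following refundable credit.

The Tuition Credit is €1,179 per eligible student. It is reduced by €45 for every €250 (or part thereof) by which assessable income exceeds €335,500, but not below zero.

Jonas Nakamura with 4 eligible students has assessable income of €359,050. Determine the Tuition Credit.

Tuition Credit: base = 4 × €1,179 = €4,716. income exceeds €335,500 by €23,550, which is 95 full-or-partial €250 increments; reduction = 95 × €45 = €4,275, leaving €441.

€441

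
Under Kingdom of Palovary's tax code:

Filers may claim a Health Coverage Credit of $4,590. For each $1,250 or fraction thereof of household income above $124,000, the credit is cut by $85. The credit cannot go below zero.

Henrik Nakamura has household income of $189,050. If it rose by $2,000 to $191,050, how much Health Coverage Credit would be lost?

At $189,050 — income exceeds $124,000 by $65,050, which is 53 full-or-partial $1,250 increments; reduction = 53 × $85 = $4,505, leaving $85.
At $191,050 — income exceeds $124,000 by $67,050 → 54 increments × $85 = $4,590 ≥ base, so the credit is $0.
Lost: $85 − $0 = $85.

$85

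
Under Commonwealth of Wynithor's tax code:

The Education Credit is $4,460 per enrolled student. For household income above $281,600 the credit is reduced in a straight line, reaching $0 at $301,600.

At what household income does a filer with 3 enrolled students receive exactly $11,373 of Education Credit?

$284,600

Full credit = 3 × $4,460 = $13,380.
$11,373 is 11,373/13,380 of the full $13,380, so 2,007/13,380 of the $20,000 range has been used: income = $281,600 + $20,000 × 2,007/13,380 = $284,600.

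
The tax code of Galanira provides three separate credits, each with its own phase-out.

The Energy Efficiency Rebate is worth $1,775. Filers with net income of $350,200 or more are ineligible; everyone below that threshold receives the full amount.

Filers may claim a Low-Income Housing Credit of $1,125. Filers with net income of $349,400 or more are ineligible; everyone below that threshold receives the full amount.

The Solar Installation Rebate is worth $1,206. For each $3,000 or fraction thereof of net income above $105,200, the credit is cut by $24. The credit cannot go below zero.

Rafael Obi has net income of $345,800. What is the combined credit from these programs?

Energy Efficiency Rebate: $345,800 is below the $350,200 cutoff, so the full $1,775 applies.
Low-Income Housing Credit: $345,800 is below the $349,400 cutoff, so the full $1,125 applies.
Solar Installation Rebate: income exceeds $105,200 by $240,600 → 81 increments × $24 = $1,944 ≥ base, so the credit is $0.
Total: $1,775 + $1,125 + $0 = $2,900.

$2,900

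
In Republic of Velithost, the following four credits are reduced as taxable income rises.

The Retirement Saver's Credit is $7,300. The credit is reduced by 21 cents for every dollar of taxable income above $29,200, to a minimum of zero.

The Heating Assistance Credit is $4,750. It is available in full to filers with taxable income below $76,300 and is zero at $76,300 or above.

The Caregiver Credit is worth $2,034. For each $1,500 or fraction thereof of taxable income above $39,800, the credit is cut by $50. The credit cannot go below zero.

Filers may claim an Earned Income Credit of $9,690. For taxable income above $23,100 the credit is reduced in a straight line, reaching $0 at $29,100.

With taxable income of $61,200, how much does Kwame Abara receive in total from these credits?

Retirement Saver's Credit: 21% of the $32,000 excess over $29,200 is $6,720; credit = $7,300 − $6,720 = $580.
Heating Assistance Credit: $61,200 is below the $76,300 cutoff, so the full $4,750 applies.
Caregiver Credit: income exceeds $39,800 by $21,400, which is 15 full-or-partial $1,500 increments; reduction = 15 × $50 = $750, leaving $1,284.
Earned Income Credit: $61,200 is at or above $29,100, so the credit is $0.
Total: $580 + $4,750 + $1,284 + $0 = $6,614.

$6,614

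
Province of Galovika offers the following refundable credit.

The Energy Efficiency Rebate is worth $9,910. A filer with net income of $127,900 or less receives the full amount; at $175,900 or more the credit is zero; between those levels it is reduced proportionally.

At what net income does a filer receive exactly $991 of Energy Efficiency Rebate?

$171,100

$991 is 991/9,910 of the full $9,910, so 8,919/9,910 of the $48,000 range has been used: income = $127,900 + $48,000 × 8,919/9,910 = $171,100.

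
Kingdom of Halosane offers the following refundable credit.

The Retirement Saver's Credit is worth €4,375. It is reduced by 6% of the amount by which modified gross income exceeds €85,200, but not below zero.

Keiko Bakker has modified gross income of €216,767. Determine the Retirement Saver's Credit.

€0

Retirement Saver's Credit: 6% of the €131,567 excess over €85,200 is €7,894.02 ≥ base, so the credit is €0.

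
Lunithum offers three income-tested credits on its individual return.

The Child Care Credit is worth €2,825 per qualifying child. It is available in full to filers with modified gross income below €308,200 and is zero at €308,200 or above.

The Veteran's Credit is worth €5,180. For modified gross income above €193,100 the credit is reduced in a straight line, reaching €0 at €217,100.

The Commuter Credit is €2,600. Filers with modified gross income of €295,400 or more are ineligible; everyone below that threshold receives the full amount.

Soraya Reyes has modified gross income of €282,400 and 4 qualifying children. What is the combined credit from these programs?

Child Care Credit: base = 4 × €2,825 = €11,300. €282,400 is below the €308,200 cutoff, so the full €11,300 applies.
Veteran's Credit: €282,400 is at or above €217,100, so the credit is €0.
Commuter Credit: €282,400 is below the €295,400 cutoff, so the full €2,600 applies.
Total: €11,300 + €0 + €2,600 = €13,900.

€13,900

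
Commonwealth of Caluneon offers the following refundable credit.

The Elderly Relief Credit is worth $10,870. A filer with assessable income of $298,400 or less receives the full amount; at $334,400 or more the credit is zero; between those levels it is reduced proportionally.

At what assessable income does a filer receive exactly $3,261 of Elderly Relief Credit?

$3,261 is 3,261/10,870 of the full $10,870, so 7,609/10,870 of the $36,000 range has been used: income = $298,400 + $36,000 × 7,609/10,870 = $323,600.

$323,600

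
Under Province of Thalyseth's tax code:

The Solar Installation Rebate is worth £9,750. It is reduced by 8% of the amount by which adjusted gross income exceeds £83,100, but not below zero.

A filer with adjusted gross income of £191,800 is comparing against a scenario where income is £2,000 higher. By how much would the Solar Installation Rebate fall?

At £191,800 — 8% of the £108,700 excess over £83,100 is £8,696; credit = £9,750 − £8,696 = £1,054.
At £193,800 — 8% of the £110,700 excess over £83,100 is £8,856; credit = £9,750 − £8,856 = £894.
Lost: £1,054 − £894 = £160.

£160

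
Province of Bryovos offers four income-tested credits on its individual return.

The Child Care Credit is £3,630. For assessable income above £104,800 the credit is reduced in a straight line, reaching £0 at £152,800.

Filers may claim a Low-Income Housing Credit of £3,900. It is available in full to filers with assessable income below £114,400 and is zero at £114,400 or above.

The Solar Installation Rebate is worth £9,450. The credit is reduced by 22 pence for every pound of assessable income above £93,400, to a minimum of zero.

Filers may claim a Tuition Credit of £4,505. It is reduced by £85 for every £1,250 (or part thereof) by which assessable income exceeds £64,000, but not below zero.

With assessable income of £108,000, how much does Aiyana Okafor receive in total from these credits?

£14,971

Child Care Credit: £108,000 is £3,200 into a £48,000 phase-out range, leaving 44,800/48,000 of the credit: £3,630 × 44,800/48,000 = £3,388.
Low-Income Housing Credit: £108,000 is below the £114,400 cutoff, so the full £3,900 applies.
Solar Installation Rebate: 22% of the £14,600 excess over £93,400 is £3,212; credit = £9,450 − £3,212 = £6,238.
Tuition Credit: income exceeds £64,000 by £44,000, which is 36 full-or-partial £1,250 increments; reduction = 36 × £85 = £3,060, leaving £1,445.
Total: £3,388 + £3,900 + £6,238 + £1,445 = £14,971.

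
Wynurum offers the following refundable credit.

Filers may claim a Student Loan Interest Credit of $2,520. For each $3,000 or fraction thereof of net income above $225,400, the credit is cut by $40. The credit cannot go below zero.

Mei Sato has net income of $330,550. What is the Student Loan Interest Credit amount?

$1,080

Student Loan Interest Credit: income exceeds $225,400 by $105,150, which is 36 full-or-partial $3,000 increments; reduction = 36 × $40 = $1,440, leaving $1,080.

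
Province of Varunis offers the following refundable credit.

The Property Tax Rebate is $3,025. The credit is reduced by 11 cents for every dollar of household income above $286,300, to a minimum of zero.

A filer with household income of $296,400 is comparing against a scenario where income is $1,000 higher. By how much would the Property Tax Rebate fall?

At $296,400 — 11% of the $10,100 excess over $286,300 is $1,111; credit = $3,025 − $1,111 = $1,914.
At $297,400 — 11% of the $11,100 excess over $286,300 is $1,221; credit = $3,025 − $1,221 = $1,804.
Lost: $1,914 − $1,804 = $110.

$110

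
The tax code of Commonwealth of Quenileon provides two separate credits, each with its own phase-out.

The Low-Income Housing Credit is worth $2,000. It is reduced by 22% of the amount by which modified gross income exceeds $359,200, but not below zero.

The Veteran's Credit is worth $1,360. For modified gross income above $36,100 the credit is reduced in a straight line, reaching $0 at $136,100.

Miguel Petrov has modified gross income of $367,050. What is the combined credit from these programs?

$273

Low-Income Housing Credit: 22% of the $7,850 excess over $359,200 is $1,727; credit = $2,000 − $1,727 = $273.
Veteran's Credit: $367,050 is at or above $136,100, so the credit is $0.
Total: $273 + $0 = $273.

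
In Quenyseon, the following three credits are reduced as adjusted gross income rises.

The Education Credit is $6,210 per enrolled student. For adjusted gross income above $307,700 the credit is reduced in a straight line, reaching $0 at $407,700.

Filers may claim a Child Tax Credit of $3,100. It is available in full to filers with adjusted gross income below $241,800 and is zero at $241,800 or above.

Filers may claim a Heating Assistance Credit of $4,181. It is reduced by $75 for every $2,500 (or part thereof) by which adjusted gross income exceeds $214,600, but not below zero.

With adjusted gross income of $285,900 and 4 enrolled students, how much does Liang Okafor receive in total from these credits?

$26,846

Education Credit: base = 4 × $6,210 = $24,840. $285,900 is at or below the $307,700 threshold, so the full $24,840 applies.
Child Tax Credit: $285,900 meets or exceeds the $241,800 cutoff, so the credit is $0.
Heating Assistance Credit: income exceeds $214,600 by $71,300, which is 29 full-or-partial $2,500 increments; reduction = 29 × $75 = $2,175, leaving $2,006.
Total: $24,840 + $0 + $2,006 = $26,846.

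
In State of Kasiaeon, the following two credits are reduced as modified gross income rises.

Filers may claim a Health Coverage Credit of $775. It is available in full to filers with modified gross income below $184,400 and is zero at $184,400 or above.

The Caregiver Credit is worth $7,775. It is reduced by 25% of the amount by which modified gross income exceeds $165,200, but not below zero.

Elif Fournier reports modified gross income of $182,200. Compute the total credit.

Health Coverage Credit: $182,200 is below the $184,400 cutoff, so the full $775 applies.
Caregiver Credit: 25% of the $17,000 excess over $165,200 is $4,250; credit = $7,775 − $4,250 = $3,525.
Total: $775 + $3,525 = $4,300.

$4,300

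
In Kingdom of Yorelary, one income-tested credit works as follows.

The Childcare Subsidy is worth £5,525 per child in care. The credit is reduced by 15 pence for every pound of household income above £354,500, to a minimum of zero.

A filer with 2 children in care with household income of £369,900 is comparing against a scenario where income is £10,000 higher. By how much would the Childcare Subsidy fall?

At £369,900 — base = 2 × £5,525 = £11,050. 15% of the £15,400 excess over £354,500 is £2,310; credit = £11,050 − £2,310 = £8,740.
At £379,900 — base = 2 × £5,525 = £11,050. 15% of the £25,400 excess over £354,500 is £3,810; credit = £11,050 − £3,810 = £7,240.
Lost: £8,740 − £7,240 = £1,500.

£1,500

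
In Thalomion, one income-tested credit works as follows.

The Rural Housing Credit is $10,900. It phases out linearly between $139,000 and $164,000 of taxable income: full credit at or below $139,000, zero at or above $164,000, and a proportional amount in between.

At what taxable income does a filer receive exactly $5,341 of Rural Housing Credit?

$5,341 is 5,341/10,900 of the full $10,900, so 5,559/10,900 of the $25,000 range has been used: income = $139,000 + $25,000 × 5,559/10,900 = $151,750.

$151,750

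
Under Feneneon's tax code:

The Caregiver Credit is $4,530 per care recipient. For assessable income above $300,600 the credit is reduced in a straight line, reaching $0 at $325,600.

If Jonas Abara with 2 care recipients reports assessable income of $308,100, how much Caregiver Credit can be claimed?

Caregiver Credit: base = 2 × $4,530 = $9,060. $308,100 is $7,500 into a $25,000 phase-out range, leaving 17,500/25,000 of the credit: $9,060 × 17,500/25,000 = $6,342.

$6,342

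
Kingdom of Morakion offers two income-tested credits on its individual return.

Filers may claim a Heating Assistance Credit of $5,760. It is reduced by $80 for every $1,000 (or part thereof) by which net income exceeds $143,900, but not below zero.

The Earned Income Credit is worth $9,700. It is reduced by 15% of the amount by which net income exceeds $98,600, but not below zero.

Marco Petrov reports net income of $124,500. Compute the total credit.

Heating Assistance Credit: $124,500 is at or below the $143,900 threshold, so the full $5,760 applies.
Earned Income Credit: 15% of the $25,900 excess over $98,600 is $3,885; credit = $9,700 − $3,885 = $5,815.
Total: $5,760 + $5,815 = $11,575.

$11,575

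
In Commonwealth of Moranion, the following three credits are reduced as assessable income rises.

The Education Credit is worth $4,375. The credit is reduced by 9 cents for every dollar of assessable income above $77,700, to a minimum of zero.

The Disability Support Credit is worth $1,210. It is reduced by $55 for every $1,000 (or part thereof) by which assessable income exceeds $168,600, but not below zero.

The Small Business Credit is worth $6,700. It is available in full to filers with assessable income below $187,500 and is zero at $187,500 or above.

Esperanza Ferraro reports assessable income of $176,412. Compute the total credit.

$7,470

Education Credit: 9% of the $98,712 excess over $77,700 is $8,884.08 ≥ base, so the credit is $0.
Disability Support Credit: income exceeds $168,600 by $7,812, which is 8 full-or-partial $1,000 increments; reduction = 8 × $55 = $440, leaving $770.
Small Business Credit: $176,412 is below the $187,500 cutoff, so the full $6,700 applies.
Total: $0 + $770 + $6,700 = $7,470.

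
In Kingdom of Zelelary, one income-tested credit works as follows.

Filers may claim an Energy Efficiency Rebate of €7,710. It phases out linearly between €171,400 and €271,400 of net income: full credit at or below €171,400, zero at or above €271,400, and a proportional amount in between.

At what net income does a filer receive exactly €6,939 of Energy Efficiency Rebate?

€181,400

€6,939 is 6,939/7,710 of the full €7,710, so 771/7,710 of the €100,000 range has been used: income = €171,400 + €100,000 × 771/7,710 = €181,400.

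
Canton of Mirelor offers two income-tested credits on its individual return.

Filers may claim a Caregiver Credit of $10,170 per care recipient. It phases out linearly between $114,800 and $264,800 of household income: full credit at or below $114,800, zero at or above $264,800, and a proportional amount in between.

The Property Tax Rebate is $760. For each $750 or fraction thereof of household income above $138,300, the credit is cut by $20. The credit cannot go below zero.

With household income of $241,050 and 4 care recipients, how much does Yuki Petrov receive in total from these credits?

$6,441

Caregiver Credit: base = 4 × $10,170 = $40,680. $241,050 is $126,250 into a $150,000 phase-out range, leaving 23,750/150,000 of the credit: $40,680 × 23,750/150,000 = $6,441.
Property Tax Rebate: income exceeds $138,300 by $102,750 → 137 increments × $20 = $2,740 ≥ base, so the credit is $0.
Total: $6,441 + $0 = $6,441.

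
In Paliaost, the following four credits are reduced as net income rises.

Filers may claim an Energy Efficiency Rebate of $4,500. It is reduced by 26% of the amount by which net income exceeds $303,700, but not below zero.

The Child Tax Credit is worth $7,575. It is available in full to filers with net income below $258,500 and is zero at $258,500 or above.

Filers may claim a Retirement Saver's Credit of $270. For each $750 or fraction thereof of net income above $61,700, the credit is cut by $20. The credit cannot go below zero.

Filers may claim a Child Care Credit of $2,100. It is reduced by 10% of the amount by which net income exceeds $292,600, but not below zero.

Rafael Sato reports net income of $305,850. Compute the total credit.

$4,716

Energy Efficiency Rebate: 26% of the $2,150 excess over $303,700 is $559; credit = $4,500 − $559 = $3,941.
Child Tax Credit: $305,850 meets or exceeds the $258,500 cutoff, so the credit is $0.
Retirement Saver's Credit: income exceeds $61,700 by $244,150 → 326 increments × $20 = $6,520 ≥ base, so the credit is $0.
Child Care Credit: 10% of the $13,250 excess over $292,600 is $1,325; credit = $2,100 − $1,325 = $775.
Total: $3,941 + $0 + $0 + $775 = $4,716.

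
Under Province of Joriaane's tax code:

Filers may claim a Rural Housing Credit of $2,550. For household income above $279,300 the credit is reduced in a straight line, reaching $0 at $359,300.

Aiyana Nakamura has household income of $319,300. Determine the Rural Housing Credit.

Rural Housing Credit: $319,300 is $40,000 into a $80,000 phase-out range, leaving 40,000/80,000 of the credit: $2,550 × 40,000/80,000 = $1,275.

$1,275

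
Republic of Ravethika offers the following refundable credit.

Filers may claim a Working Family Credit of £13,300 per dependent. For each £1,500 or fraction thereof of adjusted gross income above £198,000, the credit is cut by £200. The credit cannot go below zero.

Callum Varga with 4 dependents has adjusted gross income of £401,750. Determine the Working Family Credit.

Working Family Credit: base = 4 × £13,300 = £53,200. income exceeds £198,000 by £203,750, which is 136 full-or-partial £1,500 increments; reduction = 136 × £200 = £27,200, leaving £26,000.

£26,000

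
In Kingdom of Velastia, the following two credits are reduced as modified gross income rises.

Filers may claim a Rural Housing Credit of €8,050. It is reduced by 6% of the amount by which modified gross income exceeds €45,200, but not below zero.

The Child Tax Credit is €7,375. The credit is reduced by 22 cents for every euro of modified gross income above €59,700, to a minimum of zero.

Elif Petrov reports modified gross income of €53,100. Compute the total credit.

€14,951

Rural Housing Credit: 6% of the €7,900 excess over €45,200 is €474; credit = €8,050 − €474 = €7,576.
Child Tax Credit: €53,100 is at or below the €59,700 threshold, so the full €7,375 applies.
Total: €7,576 + €7,375 = €14,951.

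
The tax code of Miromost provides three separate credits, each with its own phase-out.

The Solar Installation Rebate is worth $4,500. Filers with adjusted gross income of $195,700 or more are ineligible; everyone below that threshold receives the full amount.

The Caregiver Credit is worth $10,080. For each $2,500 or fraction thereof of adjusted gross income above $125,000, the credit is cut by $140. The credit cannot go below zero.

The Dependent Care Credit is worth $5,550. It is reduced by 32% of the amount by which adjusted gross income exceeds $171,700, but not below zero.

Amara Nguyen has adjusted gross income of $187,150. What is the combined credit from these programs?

$11,686

Solar Installation Rebate: $187,150 is below the $195,700 cutoff, so the full $4,500 applies.
Caregiver Credit: income exceeds $125,000 by $62,150, which is 25 full-or-partial $2,500 increments; reduction = 25 × $140 = $3,500, leaving $6,580.
Dependent Care Credit: 32% of the $15,450 excess over $171,700 is $4,944; credit = $5,550 − $4,944 = $606.
Total: $4,500 + $6,580 + $606 = $11,686.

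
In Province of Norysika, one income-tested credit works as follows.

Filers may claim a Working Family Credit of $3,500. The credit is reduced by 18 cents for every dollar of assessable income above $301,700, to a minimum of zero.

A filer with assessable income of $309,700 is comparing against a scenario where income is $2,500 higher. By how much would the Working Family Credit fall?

$450

At $309,700 — 18% of the $8,000 excess over $301,700 is $1,440; credit = $3,500 − $1,440 = $2,060.
At $312,200 — 18% of the $10,500 excess over $301,700 is $1,890; credit = $3,500 − $1,890 = $1,610.
Lost: $2,060 − $1,610 = $450.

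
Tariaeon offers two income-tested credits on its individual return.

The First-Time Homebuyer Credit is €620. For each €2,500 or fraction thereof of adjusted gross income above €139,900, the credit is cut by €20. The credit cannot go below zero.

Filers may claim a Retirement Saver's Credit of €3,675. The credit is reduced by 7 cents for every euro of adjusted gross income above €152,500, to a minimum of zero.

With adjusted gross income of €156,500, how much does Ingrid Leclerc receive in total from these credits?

€3,875

First-Time Homebuyer Credit: income exceeds €139,900 by €16,600, which is 7 full-or-partial €2,500 increments; reduction = 7 × €20 = €140, leaving €480.
Retirement Saver's Credit: 7% of the €4,000 excess over €152,500 is €280; credit = €3,675 − €280 = €3,395.
Total: €480 + €3,395 = €3,875.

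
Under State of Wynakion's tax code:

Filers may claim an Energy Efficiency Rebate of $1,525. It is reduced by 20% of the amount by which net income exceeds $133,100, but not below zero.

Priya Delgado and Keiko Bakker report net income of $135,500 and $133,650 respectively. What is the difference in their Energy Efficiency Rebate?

$370

Priya ($135,500): Energy Efficiency Rebate: 20% of the $2,400 excess over $133,100 is $480; credit = $1,525 − $480 = $1,045.
Keiko ($133,650): Energy Efficiency Rebate: 20% of the $550 excess over $133,100 is $110; credit = $1,525 − $110 = $1,415.
Difference: |$1,045 − $1,415| = $370.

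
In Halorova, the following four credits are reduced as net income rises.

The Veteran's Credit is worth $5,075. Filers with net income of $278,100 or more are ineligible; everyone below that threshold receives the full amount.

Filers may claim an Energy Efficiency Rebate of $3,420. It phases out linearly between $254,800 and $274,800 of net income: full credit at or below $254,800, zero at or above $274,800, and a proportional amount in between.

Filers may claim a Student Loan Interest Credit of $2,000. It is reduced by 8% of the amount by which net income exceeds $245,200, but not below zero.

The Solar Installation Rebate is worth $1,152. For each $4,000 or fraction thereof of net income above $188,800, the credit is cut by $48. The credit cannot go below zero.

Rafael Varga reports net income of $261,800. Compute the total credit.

Veteran's Credit: $261,800 is below the $278,100 cutoff, so the full $5,075 applies.
Energy Efficiency Rebate: $261,800 is $7,000 into a $20,000 phase-out range, leaving 13,000/20,000 of the credit: $3,420 × 13,000/20,000 = $2,223.
Student Loan Interest Credit: 8% of the $16,600 excess over $245,200 is $1,328; credit = $2,000 − $1,328 = $672.
Solar Installation Rebate: income exceeds $188,800 by $73,000, which is 19 full-or-partial $4,000 increments; reduction = 19 × $48 = $912, leaving $240.
Total: $5,075 + $2,223 + $672 + $240 = $8,210.

$8,210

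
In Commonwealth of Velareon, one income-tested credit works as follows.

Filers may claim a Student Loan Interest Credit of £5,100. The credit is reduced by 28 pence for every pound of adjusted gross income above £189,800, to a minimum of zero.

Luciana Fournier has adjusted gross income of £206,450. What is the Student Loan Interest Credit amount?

Student Loan Interest Credit: 28% of the £16,650 excess over £189,800 is £4,662; credit = £5,100 − £4,662 = £438.

£438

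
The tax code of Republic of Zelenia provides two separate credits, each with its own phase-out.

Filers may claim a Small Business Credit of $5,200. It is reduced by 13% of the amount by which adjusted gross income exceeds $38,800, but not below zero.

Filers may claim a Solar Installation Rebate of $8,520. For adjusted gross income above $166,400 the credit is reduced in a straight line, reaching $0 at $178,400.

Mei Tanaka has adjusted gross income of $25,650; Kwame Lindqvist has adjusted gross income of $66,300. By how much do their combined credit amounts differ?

$3,575

Mei ($25,650): Small Business Credit: $25,650 is at or below the $38,800 threshold, so the full $5,200 applies. Solar Installation Rebate: $25,650 is at or below the $166,400 threshold, so the full $8,520 applies. total $5,200 + $8,520 = $13,720
Kwame ($66,300): Small Business Credit: 13% of the $27,500 excess over $38,800 is $3,575; credit = $5,200 − $3,575 = $1,625. Solar Installation Rebate: $66,300 is at or below the $166,400 threshold, so the full $8,520 applies. total $1,625 + $8,520 = $10,145
Difference: |$13,720 − $10,145| = $3,575.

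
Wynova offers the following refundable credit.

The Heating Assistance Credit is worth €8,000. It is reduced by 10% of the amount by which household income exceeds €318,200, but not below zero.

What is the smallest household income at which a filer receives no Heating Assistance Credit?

€398,200

The credit falls by 10% of each euro above €318,200, so it reaches zero when the excess is €8,000 / 10% = €80,000: income = €318,200 + €80,000 = €398,200.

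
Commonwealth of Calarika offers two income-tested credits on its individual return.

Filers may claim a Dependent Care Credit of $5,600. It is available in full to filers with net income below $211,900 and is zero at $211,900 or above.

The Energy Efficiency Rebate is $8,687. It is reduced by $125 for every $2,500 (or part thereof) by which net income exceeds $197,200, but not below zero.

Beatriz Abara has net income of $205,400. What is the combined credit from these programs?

Dependent Care Credit: $205,400 is below the $211,900 cutoff, so the full $5,600 applies.
Energy Efficiency Rebate: income exceeds $197,200 by $8,200, which is 4 full-or-partial $2,500 increments; reduction = 4 × $125 = $500, leaving $8,187.
Total: $5,600 + $8,187 = $13,787.

$13,787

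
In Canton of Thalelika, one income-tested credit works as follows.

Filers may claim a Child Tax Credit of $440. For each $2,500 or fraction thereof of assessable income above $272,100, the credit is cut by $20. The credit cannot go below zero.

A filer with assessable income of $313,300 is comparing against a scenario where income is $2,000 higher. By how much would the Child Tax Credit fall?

At $313,300 — income exceeds $272,100 by $41,200, which is 17 full-or-partial $2,500 increments; reduction = 17 × $20 = $340, leaving $100.
At $315,300 — income exceeds $272,100 by $43,200, which is 18 full-or-partial $2,500 increments; reduction = 18 × $20 = $360, leaving $80.
Lost: $100 − $80 = $20.

$20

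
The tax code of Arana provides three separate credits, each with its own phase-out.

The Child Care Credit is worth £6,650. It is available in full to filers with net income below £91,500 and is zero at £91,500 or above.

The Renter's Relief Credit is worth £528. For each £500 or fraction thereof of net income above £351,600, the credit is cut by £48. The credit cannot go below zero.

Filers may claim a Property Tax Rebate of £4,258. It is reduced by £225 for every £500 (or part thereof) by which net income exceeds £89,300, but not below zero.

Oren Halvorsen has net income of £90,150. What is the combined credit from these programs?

£10,986

Child Care Credit: £90,150 is below the £91,500 cutoff, so the full £6,650 applies.
Renter's Relief Credit: £90,150 is at or below the £351,600 threshold, so the full £528 applies.
Property Tax Rebate: income exceeds £89,300 by £850, which is 2 full-or-partial £500 increments; reduction = 2 × £225 = £450, leaving £3,808.
Total: £6,650 + £528 + £3,808 = £10,986.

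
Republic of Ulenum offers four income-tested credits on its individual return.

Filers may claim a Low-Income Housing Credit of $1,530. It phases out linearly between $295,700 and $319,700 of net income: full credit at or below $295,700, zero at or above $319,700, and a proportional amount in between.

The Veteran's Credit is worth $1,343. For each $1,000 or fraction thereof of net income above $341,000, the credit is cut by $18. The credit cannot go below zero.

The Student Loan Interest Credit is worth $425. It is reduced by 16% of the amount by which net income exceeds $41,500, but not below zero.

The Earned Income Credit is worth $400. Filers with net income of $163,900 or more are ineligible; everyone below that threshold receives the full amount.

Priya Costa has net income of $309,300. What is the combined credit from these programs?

$2,006

Low-Income Housing Credit: $309,300 is $13,600 into a $24,000 phase-out range, leaving 10,400/24,000 of the credit: $1,530 × 10,400/24,000 = $663.
Veteran's Credit: $309,300 is at or below the $341,000 threshold, so the full $1,343 applies.
Student Loan Interest Credit: 16% of the $267,800 excess over $41,500 is $42,848 ≥ base, so the credit is $0.
Earned Income Credit: $309,300 meets or exceeds the $163,900 cutoff, so the credit is $0.
Total: $663 + $1,343 + $0 + $0 = $2,006.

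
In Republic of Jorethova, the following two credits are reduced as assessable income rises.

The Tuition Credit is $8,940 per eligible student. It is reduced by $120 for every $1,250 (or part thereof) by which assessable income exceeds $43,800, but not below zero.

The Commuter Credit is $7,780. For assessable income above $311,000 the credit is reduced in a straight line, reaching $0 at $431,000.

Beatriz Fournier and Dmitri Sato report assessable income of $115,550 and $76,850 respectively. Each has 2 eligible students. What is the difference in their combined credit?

Beatriz ($115,550): Tuition Credit: base = 2 × $8,940 = $17,880. income exceeds $43,800 by $71,750, which is 58 full-or-partial $1,250 increments; reduction = 58 × $120 = $6,960, leaving $10,920. Commuter Credit: $115,550 is at or below the $311,000 threshold, so the full $7,780 applies. total $10,920 + $7,780 = $18,700
Dmitri ($76,850): Tuition Credit: base = 2 × $8,940 = $17,880. income exceeds $43,800 by $33,050, which is 27 full-or-partial $1,250 increments; reduction = 27 × $120 = $3,240, leaving $14,640. Commuter Credit: $76,850 is at or below the $311,000 threshold, so the full $7,780 applies. total $14,640 + $7,780 = $22,420
Difference: |$18,700 − $22,420| = $3,720.

$3,720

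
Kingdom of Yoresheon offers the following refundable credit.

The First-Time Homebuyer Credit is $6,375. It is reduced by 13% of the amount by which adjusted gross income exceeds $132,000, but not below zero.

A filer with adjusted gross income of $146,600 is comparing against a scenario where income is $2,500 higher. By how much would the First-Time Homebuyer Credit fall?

$325

At $146,600 — 13% of the $14,600 excess over $132,000 is $1,898; credit = $6,375 − $1,898 = $4,477.
At $149,100 — 13% of the $17,100 excess over $132,000 is $2,223; credit = $6,375 − $2,223 = $4,152.
Lost: $4,477 − $4,152 = $325.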